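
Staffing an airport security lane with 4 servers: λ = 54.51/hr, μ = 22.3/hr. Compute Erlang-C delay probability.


a = λ/μ = 2.4444; ρ = a/4 = 0.6111
P₀ = 0.078795 (from M/M/c formula)
C(c,a) = [a^c/(c!(1−ρ))]·P₀ = [35.70140/(24·0.3889)]·0.078795
= 3.82503·0.078795 = 0.301392

Final: 0.301392


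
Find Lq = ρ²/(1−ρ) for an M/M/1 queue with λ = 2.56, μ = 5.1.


ρ = 2.56/5.1 = 0.5020
Lq = ρ²/(1−ρ) = 0.2520/0.4980 = 0.5059

Final: 0.5059


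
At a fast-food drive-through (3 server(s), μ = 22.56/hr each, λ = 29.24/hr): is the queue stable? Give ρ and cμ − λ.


Total capacity cμ = 3·22.56 = 67.68/hr
ρ = λ/(cμ) = 29.24/67.68 = 0.4320
Stable ⇔ ρ < 1: YES
Spare capacity = cμ − λ = 67.68 − 29.24 = 38.44/hr

Final: ρ = 0.4320; stable; margin = 38.44/hr


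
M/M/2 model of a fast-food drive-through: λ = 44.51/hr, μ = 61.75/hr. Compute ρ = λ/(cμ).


ρ = λ/(cμ) = 44.51/(2·61.75) = 44.51/123.50 = 0.3604

Final: 0.3604


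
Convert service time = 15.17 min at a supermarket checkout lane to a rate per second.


μ = 1/(service time) in consistent units.
1 second = 0.0166667 min, so μ = 0.0166667/15.17 = 0.001099 per second

Final: 0.001099 /sec


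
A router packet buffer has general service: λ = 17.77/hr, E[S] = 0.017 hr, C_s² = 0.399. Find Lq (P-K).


ρ = λ·E[S] = 17.77·0.017 = 0.3021
Lq = ρ²(1+C_s²)/(2(1−ρ)) = 0.09126·(1+0.399)/(2·0.6979)
= 0.09126·1.3990/1.3958 = 0.09147

Final: 0.09147


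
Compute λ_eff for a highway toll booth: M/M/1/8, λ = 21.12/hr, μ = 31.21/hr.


ρ = 0.6767; P_K = (1−ρ)ρ^8/(1−ρ^9) = 0.014653
λ_eff = λ(1 − P_K) = 21.12·(1 − 0.014653) = 21.12·0.985347 = 20.8105 /hr

Final: 20.8105 /hr


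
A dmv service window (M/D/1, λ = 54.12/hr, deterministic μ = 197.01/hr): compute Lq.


ρ = 54.12/197.01 = 0.2747
M/D/1: Lq = ρ²/(2(1−ρ)) = 0.07546/(2·0.7253) = 0.05202

Final: 0.05202


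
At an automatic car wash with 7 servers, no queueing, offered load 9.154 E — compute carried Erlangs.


B(7,9.154) = 0.369274 (Erlang-B)
Carried load = a(1 − B) = 9.154·(1 − 0.369274) = 9.154·0.630726 = 5.7737 E

Final: 5.7737 Erlangs


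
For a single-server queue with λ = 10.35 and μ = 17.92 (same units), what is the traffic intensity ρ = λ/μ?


ρ = λ/μ = 10.35/17.92 = 0.5776

Final: 0.5776


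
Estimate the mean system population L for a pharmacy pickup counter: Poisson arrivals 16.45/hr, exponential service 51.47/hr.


ρ = λ/μ = 16.45/51.47 = 0.3196
L = ρ/(1−ρ) = 0.3196/(1 − 0.3196) = 0.3196/0.6804 = 0.4697

Final: 0.4697


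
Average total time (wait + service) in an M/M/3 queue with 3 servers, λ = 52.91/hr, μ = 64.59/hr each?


a = 0.8192; ρ = 0.2731; P₀ = 0.438460
Lq = P₀·a^c·ρ/(c!(1−ρ)²) = 0.02076
Wq = Lq/λ = 0.02076/52.91 = 0.0003923 hr
W = Wq + 1/μ = 0.0003923 + 0.01548 = 0.01587 hr

Final: 0.01587 hr


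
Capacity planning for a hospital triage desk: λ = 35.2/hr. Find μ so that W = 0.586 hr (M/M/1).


W = 1/(μ−λ) ⇒ μ − λ = 1/W = 1/0.586 = 1.7065
μ = λ + 1/W = 35.2 + 1.7065 = 36.9065 per hr

Final: 36.9065 /hr


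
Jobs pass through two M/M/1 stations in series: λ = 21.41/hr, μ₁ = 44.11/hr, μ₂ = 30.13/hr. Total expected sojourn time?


Each node sees arrival rate λ = 21.41/hr (tandem ⇒ throughput preserved).
W₁ = 1/(μ₁−λ) = 1/(44.11−21.41) = 0.04405 hr
W₂ = 1/(μ₂−λ) = 1/(30.13−21.41) = 0.11468 hr
W_total = W₁ + W₂ = 0.04405 + 0.11468 = 0.15873 hr

Final: 0.15873 hr


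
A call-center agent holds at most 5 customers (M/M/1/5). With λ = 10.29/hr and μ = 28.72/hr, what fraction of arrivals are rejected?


ρ = λ/μ = 10.29/28.72 = 0.3583
P_K = (1−ρ)ρ^K/(1−ρ^(K+1)) = (0.6417·0.005904)/(1 − 0.002115)
= 0.003789/0.997885 = 0.003797

Final: 0.003797


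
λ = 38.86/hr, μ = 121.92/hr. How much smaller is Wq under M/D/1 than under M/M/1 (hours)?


ρ = 38.86/121.92 = 0.3187
Wq(M/M/1) = ρ/(μ−λ) = 0.3187/83.06 = 0.003837 hr
Wq(M/D/1) = ρ/(2(μ−λ)) = 0.001919 hr
Savings = 0.003837 − 0.001919 = 0.001919 hr

Final: 0.001919 hr


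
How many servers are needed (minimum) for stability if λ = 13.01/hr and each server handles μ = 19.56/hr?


Stability requires cμ > λ ⇔ c > λ/μ.
λ/μ = 13.01/19.56 = 0.6651
Minimum integer c = ⌊0.6651⌋ + 1 = 1
Check: 1·19.56 = 19.56 > 13.01, while 0·19.56 = 0.00 ≤ 13.01

Final: 1 servers


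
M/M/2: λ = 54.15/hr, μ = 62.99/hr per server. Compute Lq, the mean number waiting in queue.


a = λ/μ = 0.8597; ρ = a/2 = 0.4298
P₀ = 0.398768
Lq = P₀·a^c·ρ / (c!·(1−ρ)²) = 0.398768·0.73902·0.4298/(2·0.32509)
= 0.19482

Final: 0.19482


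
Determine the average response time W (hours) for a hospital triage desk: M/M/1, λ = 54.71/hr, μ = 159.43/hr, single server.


W = 1/(μ−λ) = 1/(159.43 − 54.71) = 1/104.72 = 0.009549 hr

Final: 0.009549 hr


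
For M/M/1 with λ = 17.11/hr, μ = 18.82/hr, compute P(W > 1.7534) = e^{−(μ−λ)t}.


W ~ Exponential(μ−λ) for M/M/1.
μ − λ = 18.82 − 17.11 = 1.7100
P(W > t) = e^{−(μ−λ)t} = e^{−2.9983} = 0.049871

Final: 0.049871


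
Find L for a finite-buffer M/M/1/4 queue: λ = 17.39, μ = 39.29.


ρ = 17.39/39.29 = 0.4426
L = ρ[1 − (K+1)ρ^K + Kρ^(K+1)] / [(1−ρ)(1−ρ^(K+1))]
Numerator: 0.4426·(1 − 5·0.038377 + 4·0.016986) = 0.387749
Denominator: (0.5574)·(0.983014) = 0.547926
L = 0.387749/0.547926 = 0.7077

Final: 0.7077


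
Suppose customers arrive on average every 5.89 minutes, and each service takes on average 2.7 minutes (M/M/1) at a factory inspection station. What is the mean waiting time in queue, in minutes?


λ = 60/5.89 = 10.1868 /hr
μ = 60/2.7 = 22.2222 /hr
ρ = λ/μ = 10.1868/22.2222 = 0.4584
Wq = ρ/(μ−λ) = 0.4584/(22.2222−10.1868) = 0.03809 hr
In minutes: 0.03809·60 = 2.285 min

Final: 2.285 min


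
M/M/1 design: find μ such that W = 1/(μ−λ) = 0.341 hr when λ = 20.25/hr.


W = 1/(μ−λ) ⇒ μ − λ = 1/W = 1/0.341 = 2.9326
μ = λ + 1/W = 20.25 + 2.9326 = 23.1826 per hr

Final: 23.1826 /hr


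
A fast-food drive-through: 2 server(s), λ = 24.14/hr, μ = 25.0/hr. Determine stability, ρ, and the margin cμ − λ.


Total capacity cμ = 2·25.0 = 50.00/hr
ρ = λ/(cμ) = 24.14/50.00 = 0.4828
Stable ⇔ ρ < 1: YES
Spare capacity = cμ − λ = 50.00 − 24.14 = 25.86/hr

Final: ρ = 0.4828; stable; margin = 25.86/hr


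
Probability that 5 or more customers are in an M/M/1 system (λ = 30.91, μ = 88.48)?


ρ = 30.91/88.48 = 0.3493
P(N ≥ n) = ρ^n = 0.3493^5 = 0.005203

Final: 0.005203


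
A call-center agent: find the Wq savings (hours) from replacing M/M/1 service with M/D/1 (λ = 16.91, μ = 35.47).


ρ = 16.91/35.47 = 0.4767
Wq(M/M/1) = ρ/(μ−λ) = 0.4767/18.56 = 0.02569 hr
Wq(M/D/1) = ρ/(2(μ−λ)) = 0.01284 hr
Savings = 0.02569 − 0.01284 = 0.01284 hr

Final: 0.01284 hr


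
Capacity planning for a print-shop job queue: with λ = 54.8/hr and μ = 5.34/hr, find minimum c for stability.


Stability requires cμ > λ ⇔ c > λ/μ.
λ/μ = 54.8/5.34 = 10.2622
Minimum integer c = ⌊10.2622⌋ + 1 = 11
Check: 11·5.34 = 58.74 > 54.8, while 10·5.34 = 53.40 ≤ 54.8

Final: 11 servers


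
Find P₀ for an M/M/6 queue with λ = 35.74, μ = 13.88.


a = λ/μ = 35.74/13.88 = 2.5749; ρ = a/c = 0.4292
Σ_{k=0}^{5} a^k/k! (terms k=0..5) = 1.00000 + 2.57493 + 3.31513 + 2.84540 + 1.83168 + 0.94329 = 12.51042
Tail: a^6/(6!(1−ρ)) = 291.46774/(720·0.5708) = 0.70915
P₀ = 1/(12.51042 + 0.70915) = 1/13.21958 = 0.075645

Final: 0.075645


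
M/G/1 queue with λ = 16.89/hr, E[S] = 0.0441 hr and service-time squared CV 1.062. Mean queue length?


ρ = λ·E[S] = 16.89·0.0441 = 0.7448
Lq = ρ²(1+C_s²)/(2(1−ρ)) = 0.5548·(1+1.062)/(2·0.2552)
= 0.5548·2.0620/0.5103 = 2.24181

Final: 2.24181


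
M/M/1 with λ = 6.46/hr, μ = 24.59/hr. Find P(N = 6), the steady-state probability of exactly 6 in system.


ρ = 6.46/24.59 = 0.2627
P_n = (1−ρ)·ρ^n = (1 − 0.2627)·0.2627^6 = 0.7373·0.0003287 = 0.0002424

Final: 0.0002424


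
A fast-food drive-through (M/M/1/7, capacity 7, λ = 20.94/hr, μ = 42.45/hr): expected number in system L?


ρ = 20.94/42.45 = 0.4933
L = ρ[1 − (K+1)ρ^K + Kρ^(K+1)] / [(1−ρ)(1−ρ^(K+1))]
Numerator: 0.4933·(1 − 8·0.007107 + 7·0.003506) = 0.477345
Denominator: (0.5067)·(0.996494) = 0.504937
L = 0.477345/0.504937 = 0.9454

Final: 0.9454


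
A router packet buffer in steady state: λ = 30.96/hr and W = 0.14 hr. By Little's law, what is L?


L = λW = 30.96·0.14 = 4.3344

Final: 4.3344


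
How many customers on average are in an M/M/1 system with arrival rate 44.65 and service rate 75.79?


ρ = λ/μ = 44.65/75.79 = 0.5891
L = ρ/(1−ρ) = 0.5891/(1 − 0.5891) = 0.5891/0.4109 = 1.4338

Final: 1.4338


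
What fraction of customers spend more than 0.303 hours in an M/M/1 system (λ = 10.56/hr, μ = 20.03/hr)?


W ~ Exponential(μ−λ) for M/M/1.
μ − λ = 20.03 − 10.56 = 9.4700
P(W > t) = e^{−(μ−λ)t} = e^{−2.8694} = 0.056732

Final: 0.056732


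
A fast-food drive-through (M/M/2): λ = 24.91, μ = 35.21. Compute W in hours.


a = 0.7075; ρ = 0.3537; P₀ = 0.477394
Lq = P₀·a^c·ρ/(c!(1−ρ)²) = 0.10119
Wq = Lq/λ = 0.10119/24.91 = 0.004062 hr
W = Wq + 1/μ = 0.004062 + 0.02840 = 0.03246 hr

Final: 0.03246 hr


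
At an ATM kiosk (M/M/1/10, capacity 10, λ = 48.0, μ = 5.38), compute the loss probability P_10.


ρ = λ/μ = 48.0/5.38 = 8.9219
P_K = (1−ρ)ρ^K/(1−ρ^(K+1)) = (-7.9219·3195873768.455893)/(1 − 28513371911.874142)
= -25317498143.418247/-28513371910.874142 = 0.887917

Final: 0.887917


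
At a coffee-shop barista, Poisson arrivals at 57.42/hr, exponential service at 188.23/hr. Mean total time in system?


W = 1/(μ−λ) = 1/(188.23 − 57.42) = 1/130.81 = 0.007645 hr

Final: 0.007645 hr


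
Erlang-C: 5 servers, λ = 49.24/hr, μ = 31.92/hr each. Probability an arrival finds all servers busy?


a = λ/μ = 1.5426; ρ = a/5 = 0.3085
P₀ = 0.213427 (from M/M/c formula)
C(c,a) = [a^c/(c!(1−ρ))]·P₀ = [8.73526/(120·0.6915)]·0.213427
= 0.10527·0.213427 = 0.022468

Final: 0.022468


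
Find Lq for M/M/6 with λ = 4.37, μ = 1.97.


a = λ/μ = 2.2183; ρ = a/6 = 0.3697
P₀ = 0.108496
Lq = P₀·a^c·ρ / (c!·(1−ρ)²) = 0.108496·119.14924·0.3697/(720·0.39726)
= 0.01671

Final: 0.01671


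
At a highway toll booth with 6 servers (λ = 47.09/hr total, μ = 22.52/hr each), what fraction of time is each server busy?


ρ = λ/(cμ) = 47.09/(6·22.52) = 47.09/135.12 = 0.3485

Final: 0.3485


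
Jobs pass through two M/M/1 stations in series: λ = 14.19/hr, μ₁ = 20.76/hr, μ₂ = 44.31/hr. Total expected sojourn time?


Each node sees arrival rate λ = 14.19/hr (tandem ⇒ throughput preserved).
W₁ = 1/(μ₁−λ) = 1/(20.76−14.19) = 0.15221 hr
W₂ = 1/(μ₂−λ) = 1/(44.31−14.19) = 0.03320 hr
W_total = W₁ + W₂ = 0.15221 + 0.03320 = 0.18541 hr

Final: 0.18541 hr


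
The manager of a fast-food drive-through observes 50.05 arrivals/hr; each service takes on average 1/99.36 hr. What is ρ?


ρ = λ/μ = 50.05/99.36 = 0.5037

Final: 0.5037


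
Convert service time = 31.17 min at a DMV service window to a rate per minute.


μ = 1/(service time) in consistent units.
1 minute = 1 min, so μ = 1/31.17 = 0.03208 per minute

Final: 0.03208 /min


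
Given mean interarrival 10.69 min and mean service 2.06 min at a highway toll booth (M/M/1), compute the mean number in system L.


λ = 60/10.69 = 5.6127 /hr
μ = 60/2.06 = 29.1262 /hr
ρ = λ/μ = 5.6127/29.1262 = 0.1927
L = ρ/(1−ρ) = 0.1927/0.8073 = 0.2387

Final: 0.2387


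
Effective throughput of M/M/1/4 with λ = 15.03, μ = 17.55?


ρ = 0.8564; P_K = (1−ρ)ρ^4/(1−ρ^5) = 0.143223
λ_eff = λ(1 − P_K) = 15.03·(1 − 0.143223) = 15.03·0.856777 = 12.8774 /hr

Final: 12.8774 /hr


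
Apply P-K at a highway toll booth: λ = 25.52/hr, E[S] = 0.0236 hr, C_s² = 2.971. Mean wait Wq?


ρ = λ·E[S] = 25.52·0.0236 = 0.6023
E[S²] = E[S]²(1+C_s²) = 0.0236²·(1+2.971) = 0.002212
Wq = λ·E[S²]/(2(1−ρ)) = 25.52·0.002212/(2·0.3977) = 0.07096 hr

Final: 0.07096 hr


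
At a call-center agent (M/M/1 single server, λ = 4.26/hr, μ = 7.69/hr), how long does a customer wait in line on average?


ρ = 4.26/7.69 = 0.5540
Wq = ρ/(μ−λ) = 0.5540/(7.69 − 4.26) = 0.5540/3.43 = 0.1615 hr

Final: 0.1615 hr


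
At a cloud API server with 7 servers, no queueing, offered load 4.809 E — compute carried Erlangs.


B(7,4.809) = 0.108666 (Erlang-B)
Carried load = a(1 − B) = 4.809·(1 − 0.108666) = 4.809·0.891334 = 4.2864 E

Final: 4.2864 Erlangs


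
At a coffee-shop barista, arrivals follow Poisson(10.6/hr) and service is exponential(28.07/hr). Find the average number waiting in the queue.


ρ = 10.6/28.07 = 0.3776
Lq = ρ²/(1−ρ) = 0.1426/0.6224 = 0.2291

Final: 0.2291


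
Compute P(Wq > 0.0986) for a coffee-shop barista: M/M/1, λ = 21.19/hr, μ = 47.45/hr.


ρ = 21.19/47.45 = 0.4466
P(Wq > t) = ρ·e^{−(μ−λ)t} = 0.4466·e^{−2.5892}
= 0.4466·0.075077 = 0.033528

Final: 0.033528


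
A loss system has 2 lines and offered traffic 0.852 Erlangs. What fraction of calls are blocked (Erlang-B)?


B(c,a) = (a^c/c!) / Σ_{k=0}^{c} a^k/k!
a^2/2! = 0.362952
Σ terms (k=0..2): 1.00000 + 0.85200 + 0.36295 = 2.214952
B = 0.362952/2.214952 = 0.163864

Final: 0.163864


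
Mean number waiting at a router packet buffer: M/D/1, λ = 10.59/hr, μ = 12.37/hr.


ρ = 10.59/12.37 = 0.8561
M/D/1: Lq = ρ²/(2(1−ρ)) = 0.7329/(2·0.1439) = 2.54667

Final: 2.54667


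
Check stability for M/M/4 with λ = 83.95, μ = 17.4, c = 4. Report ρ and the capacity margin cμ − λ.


Total capacity cμ = 4·17.4 = 69.60/hr
ρ = λ/(cμ) = 83.95/69.60 = 1.2062
Stable ⇔ ρ < 1: NO
Spare capacity = cμ − λ = 69.60 − 83.95 = -14.35/hr

Final: ρ = 1.2062; unstable; margin = -14.35/hr


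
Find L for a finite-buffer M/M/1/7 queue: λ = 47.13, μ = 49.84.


ρ = 47.13/49.84 = 0.9456
L = ρ[1 − (K+1)ρ^K + Kρ^(K+1)] / [(1−ρ)(1−ρ^(K+1))]
Numerator: 0.9456·(1 − 8·0.676139 + 7·0.639374) = 0.062894
Denominator: (0.05437)·(0.360626) = 0.019609
L = 0.062894/0.019609 = 3.2075

Final: 3.2075


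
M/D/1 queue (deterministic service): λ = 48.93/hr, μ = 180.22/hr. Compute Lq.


ρ = 48.93/180.22 = 0.2715
M/D/1: Lq = ρ²/(2(1−ρ)) = 0.07371/(2·0.7285) = 0.05059

Final: 0.05059


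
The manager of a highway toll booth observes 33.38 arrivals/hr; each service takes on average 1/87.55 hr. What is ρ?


ρ = λ/μ = 33.38/87.55 = 0.3813

Final: 0.3813


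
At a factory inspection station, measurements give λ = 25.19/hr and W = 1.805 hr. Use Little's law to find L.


L = λW = 25.19·1.805 = 45.4680

Final: 45.4680


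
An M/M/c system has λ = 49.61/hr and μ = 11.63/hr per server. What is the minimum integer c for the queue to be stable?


Stability requires cμ > λ ⇔ c > λ/μ.
λ/μ = 49.61/11.63 = 4.2657
Minimum integer c = ⌊4.2657⌋ + 1 = 5
Check: 5·11.63 = 58.15 > 49.61, while 4·11.63 = 46.52 ≤ 49.61

Final: 5 servers


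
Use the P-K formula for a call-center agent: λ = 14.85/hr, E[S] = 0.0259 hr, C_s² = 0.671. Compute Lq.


ρ = λ·E[S] = 14.85·0.0259 = 0.3846
Lq = ρ²(1+C_s²)/(2(1−ρ)) = 0.1479·(1+0.671)/(2·0.6154)
= 0.1479·1.6710/1.2308 = 0.20084

Final: 0.20084


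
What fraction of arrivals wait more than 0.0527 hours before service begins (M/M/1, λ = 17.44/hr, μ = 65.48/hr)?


ρ = 17.44/65.48 = 0.2663
P(Wq > t) = ρ·e^{−(μ−λ)t} = 0.2663·e^{−2.5317}
= 0.2663·0.079523 = 0.021180

Final: 0.021180


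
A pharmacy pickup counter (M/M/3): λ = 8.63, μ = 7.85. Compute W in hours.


a = 1.0994; ρ = 0.3665; P₀ = 0.327525
Lq = P₀·a^c·ρ/(c!(1−ρ)²) = 0.06622
Wq = Lq/λ = 0.06622/8.63 = 0.007673 hr
W = Wq + 1/μ = 0.007673 + 0.12739 = 0.13506 hr

Final: 0.13506 hr


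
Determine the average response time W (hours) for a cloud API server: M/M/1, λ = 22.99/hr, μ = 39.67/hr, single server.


W = 1/(μ−λ) = 1/(39.67 − 22.99) = 1/16.68 = 0.05995 hr

Final: 0.05995 hr


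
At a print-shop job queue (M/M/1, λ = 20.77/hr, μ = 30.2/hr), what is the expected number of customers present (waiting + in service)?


ρ = λ/μ = 20.77/30.2 = 0.6877
L = ρ/(1−ρ) = 0.6877/(1 − 0.6877) = 0.6877/0.3123 = 2.2025

Final: 2.2025


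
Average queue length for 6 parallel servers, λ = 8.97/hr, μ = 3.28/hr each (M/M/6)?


a = λ/μ = 2.7348; ρ = a/6 = 0.4558
P₀ = 0.064284
Lq = P₀·a^c·ρ / (c!·(1−ρ)²) = 0.064284·418.32286·0.4558/(720·0.29616)
= 0.05748

Final: 0.05748


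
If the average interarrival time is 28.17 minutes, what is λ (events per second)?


λ = 1/(interarrival time) in consistent units.
1 second = 0.0166667 min, so λ = 0.0166667/28.17 = 0.0005916 per second

Final: 0.0005916 /sec


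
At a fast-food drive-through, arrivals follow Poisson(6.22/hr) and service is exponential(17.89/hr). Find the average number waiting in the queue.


ρ = 6.22/17.89 = 0.3477
Lq = ρ²/(1−ρ) = 0.1209/0.6523 = 0.1853

Final: 0.1853


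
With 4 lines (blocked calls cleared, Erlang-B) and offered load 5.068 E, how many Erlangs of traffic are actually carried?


B(4,5.068) = 0.403677 (Erlang-B)
Carried load = a(1 − B) = 5.068·(1 − 0.403677) = 5.068·0.596323 = 3.0222 E

Final: 3.0222 Erlangs


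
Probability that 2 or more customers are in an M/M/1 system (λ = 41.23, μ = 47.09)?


ρ = 41.23/47.09 = 0.8756
P(N ≥ n) = ρ^n = 0.8756^2 = 0.766601

Final: 0.766601


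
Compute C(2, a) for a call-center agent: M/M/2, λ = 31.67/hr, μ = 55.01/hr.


a = λ/μ = 0.5757; ρ = a/2 = 0.2879
P₀ = 0.552968 (from M/M/c formula)
C(c,a) = [a^c/(c!(1−ρ))]·P₀ = [0.33145/(2·0.7121)]·0.552968
= 0.23271·0.552968 = 0.128681

Final: 0.128681


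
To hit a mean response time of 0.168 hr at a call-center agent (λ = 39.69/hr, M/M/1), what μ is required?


W = 1/(μ−λ) ⇒ μ − λ = 1/W = 1/0.168 = 5.9524
μ = λ + 1/W = 39.69 + 5.9524 = 45.6424 per hr

Final: 45.6424 /hr


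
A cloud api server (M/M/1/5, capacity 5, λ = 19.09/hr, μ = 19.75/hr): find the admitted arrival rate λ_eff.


ρ = 0.9666; P_K = (1−ρ)ρ^5/(1−ρ^6) = 0.152832
λ_eff = λ(1 − P_K) = 19.09·(1 − 0.152832) = 19.09·0.847168 = 16.1724 /hr

Final: 16.1724 /hr


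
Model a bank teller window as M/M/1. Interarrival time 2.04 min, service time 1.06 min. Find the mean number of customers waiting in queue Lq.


λ = 60/2.04 = 29.4118 /hr
μ = 60/1.06 = 56.6038 /hr
ρ = λ/μ = 29.4118/56.6038 = 0.5196
Lq = ρ²/(1−ρ) = 0.2700/0.4804 = 0.5620

Final: 0.5620


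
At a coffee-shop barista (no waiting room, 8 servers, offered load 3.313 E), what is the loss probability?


B(c,a) = (a^c/c!) / Σ_{k=0}^{c} a^k/k!
a^8/8! = 0.359957
Σ terms (k=0..8): 1.00000 + 3.31300 + 5.48798 + 6.06056 + 5.01966 + 3.32603 + 1.83652 + 0.86920 + 0.35996 = 27.272918
B = 0.359957/27.272918 = 0.013198

Final: 0.013198


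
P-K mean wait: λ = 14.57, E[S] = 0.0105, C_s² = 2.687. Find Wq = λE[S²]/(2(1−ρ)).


ρ = λ·E[S] = 14.57·0.0105 = 0.1530
E[S²] = E[S]²(1+C_s²) = 0.0105²·(1+2.687) = 0.0004065
Wq = λ·E[S²]/(2(1−ρ)) = 14.57·0.0004065/(2·0.8470) = 0.003496 hr

Final: 0.003496 hr


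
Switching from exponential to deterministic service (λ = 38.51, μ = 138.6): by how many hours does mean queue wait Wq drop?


ρ = 38.51/138.6 = 0.2778
Wq(M/M/1) = ρ/(μ−λ) = 0.2778/100.09 = 0.002776 hr
Wq(M/D/1) = ρ/(2(μ−λ)) = 0.001388 hr
Savings = 0.002776 − 0.001388 = 0.001388 hr

Final: 0.001388 hr


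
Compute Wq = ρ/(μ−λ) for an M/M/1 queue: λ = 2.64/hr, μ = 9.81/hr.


ρ = 2.64/9.81 = 0.2691
Wq = ρ/(μ−λ) = 0.2691/(9.81 − 2.64) = 0.2691/7.17 = 0.03753 hr

Final: 0.03753 hr


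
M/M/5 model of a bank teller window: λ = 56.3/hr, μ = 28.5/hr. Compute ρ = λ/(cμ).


ρ = λ/(cμ) = 56.3/(5·28.5) = 56.3/142.50 = 0.3951

Final: 0.3951


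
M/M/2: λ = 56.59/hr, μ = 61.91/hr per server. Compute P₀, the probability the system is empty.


a = λ/μ = 56.59/61.91 = 0.9141; ρ = a/c = 0.4570
Σ_{k=0}^{1} a^k/k! (terms k=0..1) = 1.00000 + 0.91407 = 1.91407
Tail: a^2/(2!(1−ρ)) = 0.83552/(2·0.5430) = 0.76941
P₀ = 1/(1.91407 + 0.76941) = 1/2.68347 = 0.372651

Final: 0.372651


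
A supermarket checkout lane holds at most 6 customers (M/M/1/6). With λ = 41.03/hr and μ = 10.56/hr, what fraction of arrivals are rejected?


ρ = λ/μ = 41.03/10.56 = 3.8854
P_K = (1−ρ)ρ^K/(1−ρ^(K+1)) = (-2.8854·3440.531929)/(1 − 13367.900101)
= -9927.368171/-13366.900101 = 0.742683

Final: 0.742683


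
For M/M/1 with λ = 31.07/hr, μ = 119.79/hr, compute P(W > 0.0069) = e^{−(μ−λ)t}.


W ~ Exponential(μ−λ) for M/M/1.
μ − λ = 119.79 − 31.07 = 88.7200
P(W > t) = e^{−(μ−λ)t} = e^{−0.6122} = 0.542174

Final: 0.542174


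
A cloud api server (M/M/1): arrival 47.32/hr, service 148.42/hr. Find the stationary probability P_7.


ρ = 47.32/148.42 = 0.3188
P_n = (1−ρ)·ρ^n = (1 − 0.3188)·0.3188^7 = 0.6812·0.0003349 = 0.0002281

Final: 0.0002281


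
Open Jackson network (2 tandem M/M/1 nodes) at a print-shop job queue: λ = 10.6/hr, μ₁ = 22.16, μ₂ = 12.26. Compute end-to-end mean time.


Each node sees arrival rate λ = 10.6/hr (tandem ⇒ throughput preserved).
W₁ = 1/(μ₁−λ) = 1/(22.16−10.6) = 0.08651 hr
W₂ = 1/(μ₂−λ) = 1/(12.26−10.6) = 0.60241 hr
W_total = W₁ + W₂ = 0.08651 + 0.60241 = 0.68891 hr

Final: 0.68891 hr


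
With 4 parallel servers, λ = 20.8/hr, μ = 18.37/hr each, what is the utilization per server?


ρ = λ/(cμ) = 20.8/(4·18.37) = 20.8/73.48 = 0.2831

Final: 0.2831


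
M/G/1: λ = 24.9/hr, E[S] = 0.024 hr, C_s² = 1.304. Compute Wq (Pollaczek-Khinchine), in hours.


ρ = λ·E[S] = 24.9·0.024 = 0.5976
E[S²] = E[S]²(1+C_s²) = 0.024²·(1+1.304) = 0.001327
Wq = λ·E[S²]/(2(1−ρ)) = 24.9·0.001327/(2·0.4024) = 0.04106 hr

Final: 0.04106 hr


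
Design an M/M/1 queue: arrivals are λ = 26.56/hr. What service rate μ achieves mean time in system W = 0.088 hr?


W = 1/(μ−λ) ⇒ μ − λ = 1/W = 1/0.088 = 11.3636
μ = λ + 1/W = 26.56 + 11.3636 = 37.9236 per hr

Final: 37.9236 /hr


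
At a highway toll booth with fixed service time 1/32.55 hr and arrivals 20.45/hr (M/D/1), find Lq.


ρ = 20.45/32.55 = 0.6283
M/D/1: Lq = ρ²/(2(1−ρ)) = 0.3947/(2·0.3717) = 0.53091

Final: 0.53091


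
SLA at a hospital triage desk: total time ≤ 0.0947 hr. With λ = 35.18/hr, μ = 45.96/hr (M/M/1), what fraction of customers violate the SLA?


W ~ Exponential(μ−λ) for M/M/1.
μ − λ = 45.96 − 35.18 = 10.7800
P(W > t) = e^{−(μ−λ)t} = e^{−1.0209} = 0.360283

Final: 0.360283


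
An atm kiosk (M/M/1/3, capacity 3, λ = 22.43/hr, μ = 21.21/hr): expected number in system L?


ρ = 22.43/21.21 = 1.0575
L = ρ[1 − (K+1)ρ^K + Kρ^(K+1)] / [(1−ρ)(1−ρ^(K+1))]
Numerator: 1.0575·(1 − 4·1.182676 + 3·1.250704) = 0.022638
Denominator: (-0.05752)·(-0.250704) = 0.014420
L = 0.022638/0.014420 = 1.5698

Final: 1.5698


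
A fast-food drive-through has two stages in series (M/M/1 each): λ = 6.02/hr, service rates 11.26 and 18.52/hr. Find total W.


Each node sees arrival rate λ = 6.02/hr (tandem ⇒ throughput preserved).
W₁ = 1/(μ₁−λ) = 1/(11.26−6.02) = 0.19084 hr
W₂ = 1/(μ₂−λ) = 1/(18.52−6.02) = 0.08000 hr
W_total = W₁ + W₂ = 0.19084 + 0.08000 = 0.27084 hr

Final: 0.27084 hr


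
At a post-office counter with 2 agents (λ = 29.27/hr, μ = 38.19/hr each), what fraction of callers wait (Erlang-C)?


a = λ/μ = 0.7664; ρ = a/2 = 0.3832
P₀ = 0.445906 (from M/M/c formula)
C(c,a) = [a^c/(c!(1−ρ))]·P₀ = [0.58742/(2·0.6168)]·0.445906
= 0.47619·0.445906 = 0.212337

Final: 0.212337


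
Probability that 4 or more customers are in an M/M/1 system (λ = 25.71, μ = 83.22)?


ρ = 25.71/83.22 = 0.3089
P(N ≥ n) = ρ^n = 0.3089^4 = 0.009110

Final: 0.009110


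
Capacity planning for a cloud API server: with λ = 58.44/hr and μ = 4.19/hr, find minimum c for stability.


Stability requires cμ > λ ⇔ c > λ/μ.
λ/μ = 58.44/4.19 = 13.9475
Minimum integer c = ⌊13.9475⌋ + 1 = 14
Check: 14·4.19 = 58.66 > 58.44, while 13·4.19 = 54.47 ≤ 58.44

Final: 14 servers


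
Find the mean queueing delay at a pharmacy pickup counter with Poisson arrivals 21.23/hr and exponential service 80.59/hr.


ρ = 21.23/80.59 = 0.2634
Wq = ρ/(μ−λ) = 0.2634/(80.59 − 21.23) = 0.2634/59.36 = 0.004438 hr

Final: 0.004438 hr


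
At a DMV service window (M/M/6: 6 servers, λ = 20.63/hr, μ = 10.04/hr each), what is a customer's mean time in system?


a = 2.0548; ρ = 0.3425; P₀ = 0.127898
Lq = P₀·a^c·ρ/(c!(1−ρ)²) = 0.01059
Wq = Lq/λ = 0.01059/20.63 = 0.0005133 hr
W = Wq + 1/μ = 0.0005133 + 0.09960 = 0.10011 hr

Final: 0.10011 hr


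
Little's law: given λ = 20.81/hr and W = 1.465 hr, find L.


L = λW = 20.81·1.465 = 30.4867

Final: 30.4867


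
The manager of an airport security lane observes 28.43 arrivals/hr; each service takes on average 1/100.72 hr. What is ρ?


ρ = λ/μ = 28.43/100.72 = 0.2823

Final: 0.2823


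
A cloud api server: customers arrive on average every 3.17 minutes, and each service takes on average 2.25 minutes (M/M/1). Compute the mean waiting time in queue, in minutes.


λ = 60/3.17 = 18.9274 /hr
μ = 60/2.25 = 26.6667 /hr
ρ = λ/μ = 18.9274/26.6667 = 0.7098
Wq = ρ/(μ−λ) = 0.7098/(26.6667−18.9274) = 0.09171 hr
In minutes: 0.09171·60 = 5.503 min

Final: 5.503 min


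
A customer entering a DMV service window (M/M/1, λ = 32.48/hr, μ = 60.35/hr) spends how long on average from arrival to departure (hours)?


W = 1/(μ−λ) = 1/(60.35 − 32.48) = 1/27.87 = 0.03588 hr

Final: 0.03588 hr


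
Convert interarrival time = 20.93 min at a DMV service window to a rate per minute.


λ = 1/(interarrival time) in consistent units.
1 minute = 1 min, so λ = 1/20.93 = 0.04778 per minute

Final: 0.04778 /min


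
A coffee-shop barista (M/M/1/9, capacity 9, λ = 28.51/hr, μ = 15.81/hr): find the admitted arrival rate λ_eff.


ρ = 1.8033; P_K = (1−ρ)ρ^9/(1−ρ^10) = 0.446686
λ_eff = λ(1 − P_K) = 28.51·(1 − 0.446686) = 28.51·0.553314 = 15.7750 /hr

Final: 15.7750 /hr


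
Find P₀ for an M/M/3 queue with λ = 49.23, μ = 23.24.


a = λ/μ = 49.23/23.24 = 2.1183; ρ = a/c = 0.7061
Σ_{k=0}^{2} a^k/k! (terms k=0..2) = 1.00000 + 2.11833 + 2.24366 = 5.36199
Tail: a^3/(3!(1−ρ)) = 9.50564/(6·0.2939) = 5.39070
P₀ = 1/(5.36199 + 5.39070) = 1/10.75269 = 0.093000

Final: 0.093000


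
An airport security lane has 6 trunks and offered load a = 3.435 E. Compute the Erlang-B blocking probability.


B(c,a) = (a^c/c!) / Σ_{k=0}^{c} a^k/k!
a^6/6! = 2.281539
Σ terms (k=0..6): 1.00000 + 3.43500 + 5.89961 + 6.75506 + 5.80090 + 3.98522 + 2.28154 = 29.157334
B = 2.281539/29.157334 = 0.078249

Final: 0.078249


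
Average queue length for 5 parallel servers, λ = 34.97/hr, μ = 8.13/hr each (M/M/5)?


a = λ/μ = 4.3014; ρ = a/5 = 0.8603
P₀ = 0.007699
Lq = P₀·a^c·ρ / (c!·(1−ρ)²) = 0.007699·1472.39873·0.8603/(120·0.01952)
= 4.16221

Final: 4.16221


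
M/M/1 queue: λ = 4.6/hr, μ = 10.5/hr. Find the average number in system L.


ρ = λ/μ = 4.6/10.5 = 0.4381
L = ρ/(1−ρ) = 0.4381/(1 − 0.4381) = 0.4381/0.5619 = 0.7797

Final: 0.7797


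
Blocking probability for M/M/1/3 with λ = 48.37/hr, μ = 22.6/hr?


ρ = λ/μ = 48.37/22.6 = 2.1403
P_K = (1−ρ)ρ^K/(1−ρ^(K+1)) = (-1.1403·9.803992)/(1 − 20.983146)
= -11.179154/-19.983146 = 0.559429

Final: 0.559429


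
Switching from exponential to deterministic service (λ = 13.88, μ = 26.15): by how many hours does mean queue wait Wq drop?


ρ = 13.88/26.15 = 0.5308
Wq(M/M/1) = ρ/(μ−λ) = 0.5308/12.27 = 0.04326 hr
Wq(M/D/1) = ρ/(2(μ−λ)) = 0.02163 hr
Savings = 0.04326 − 0.02163 = 0.02163 hr

Final: 0.02163 hr


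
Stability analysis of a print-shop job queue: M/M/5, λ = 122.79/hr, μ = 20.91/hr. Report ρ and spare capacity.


Total capacity cμ = 5·20.91 = 104.55/hr
ρ = λ/(cμ) = 122.79/104.55 = 1.1745
Stable ⇔ ρ < 1: NO
Spare capacity = cμ − λ = 104.55 − 122.79 = -18.24/hr

Final: ρ = 1.1745; unstable; margin = -18.24/hr


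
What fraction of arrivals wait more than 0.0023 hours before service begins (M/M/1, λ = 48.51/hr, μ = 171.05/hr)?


ρ = 48.51/171.05 = 0.2836
P(Wq > t) = ρ·e^{−(μ−λ)t} = 0.2836·e^{−0.2818}
= 0.2836·0.754393 = 0.213947

Final: 0.213947


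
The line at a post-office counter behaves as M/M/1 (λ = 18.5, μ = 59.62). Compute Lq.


ρ = 18.5/59.62 = 0.3103
Lq = ρ²/(1−ρ) = 0.09629/0.6897 = 0.1396

Final: 0.1396


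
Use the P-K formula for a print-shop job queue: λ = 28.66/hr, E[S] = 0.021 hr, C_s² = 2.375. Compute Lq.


ρ = λ·E[S] = 28.66·0.021 = 0.6019
Lq = ρ²(1+C_s²)/(2(1−ρ)) = 0.3622·(1+2.375)/(2·0.3981)
= 0.3622·3.3750/0.7963 = 1.53532

Final: 1.53532


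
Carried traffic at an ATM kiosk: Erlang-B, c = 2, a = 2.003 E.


B(2,2.003) = 0.400480 (Erlang-B)
Carried load = a(1 − B) = 2.003·(1 − 0.400480) = 2.003·0.599520 = 1.2008 E

Final: 1.2008 Erlangs


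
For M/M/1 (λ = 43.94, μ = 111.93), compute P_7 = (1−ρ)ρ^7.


ρ = 43.94/111.93 = 0.3926
P_n = (1−ρ)·ρ^n = (1 − 0.3926)·0.3926^7 = 0.6074·0.001437 = 0.0008728

Final: 0.0008728


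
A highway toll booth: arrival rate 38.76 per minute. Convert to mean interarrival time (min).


Mean interarrival time = 1/λ = 1/38.76 minute = 0.02580 minute
In minutes: 0.02580 × 1 = 0.02580 min

Final: 0.02580 min


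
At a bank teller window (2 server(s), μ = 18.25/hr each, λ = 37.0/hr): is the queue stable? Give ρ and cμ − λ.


Total capacity cμ = 2·18.25 = 36.50/hr
ρ = λ/(cμ) = 37.0/36.50 = 1.0137
Stable ⇔ ρ < 1: NO
Spare capacity = cμ − λ = 36.50 − 37.0 = -0.50/hr

Final: ρ = 1.0137; unstable; margin = -0.50/hr


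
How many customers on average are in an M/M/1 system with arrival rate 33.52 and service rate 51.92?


ρ = λ/μ = 33.52/51.92 = 0.6456
L = ρ/(1−ρ) = 0.6456/(1 − 0.6456) = 0.6456/0.3544 = 1.8217

Final: 1.8217


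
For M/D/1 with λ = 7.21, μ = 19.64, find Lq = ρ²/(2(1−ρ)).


ρ = 7.21/19.64 = 0.3671
M/D/1: Lq = ρ²/(2(1−ρ)) = 0.1348/(2·0.6329) = 0.10647

Final: 0.10647


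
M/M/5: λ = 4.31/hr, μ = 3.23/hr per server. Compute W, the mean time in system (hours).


a = 1.3344; ρ = 0.2669; P₀ = 0.263103
Lq = P₀·a^c·ρ/(c!(1−ρ)²) = 0.004605
Wq = Lq/λ = 0.004605/4.31 = 0.001069 hr
W = Wq + 1/μ = 0.001069 + 0.30960 = 0.31067 hr

Final: 0.31067 hr


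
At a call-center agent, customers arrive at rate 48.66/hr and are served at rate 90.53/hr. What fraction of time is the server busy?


ρ = λ/μ = 48.66/90.53 = 0.5375

Final: 0.5375


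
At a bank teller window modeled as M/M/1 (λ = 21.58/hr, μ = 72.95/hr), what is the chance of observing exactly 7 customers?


ρ = 21.58/72.95 = 0.2958
P_n = (1−ρ)·ρ^n = (1 − 0.2958)·0.2958^7 = 0.7042·0.0001982 = 0.0001396

Final: 0.0001396


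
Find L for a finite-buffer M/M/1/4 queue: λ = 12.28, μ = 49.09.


ρ = 12.28/49.09 = 0.2502
L = ρ[1 − (K+1)ρ^K + Kρ^(K+1)] / [(1−ρ)(1−ρ^(K+1))]
Numerator: 0.2502·(1 − 5·0.003916 + 4·0.0009796) = 0.246235
Denominator: (0.7498)·(0.999020) = 0.749113
L = 0.246235/0.749113 = 0.3287

Final: 0.3287


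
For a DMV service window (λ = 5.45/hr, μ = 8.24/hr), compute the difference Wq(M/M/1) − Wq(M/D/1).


ρ = 5.45/8.24 = 0.6614
Wq(M/M/1) = ρ/(μ−λ) = 0.6614/2.79 = 0.23706 hr
Wq(M/D/1) = ρ/(2(μ−λ)) = 0.11853 hr
Savings = 0.23706 − 0.11853 = 0.11853 hr

Final: 0.11853 hr


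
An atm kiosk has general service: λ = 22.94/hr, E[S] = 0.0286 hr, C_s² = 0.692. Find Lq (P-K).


ρ = λ·E[S] = 22.94·0.0286 = 0.6561
Lq = ρ²(1+C_s²)/(2(1−ρ)) = 0.4304·(1+0.692)/(2·0.3439)
= 0.4304·1.6920/0.6878 = 1.05886

Final: 1.05886


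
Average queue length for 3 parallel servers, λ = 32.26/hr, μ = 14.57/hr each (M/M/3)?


a = λ/μ = 2.2141; ρ = a/3 = 0.7380
P₀ = 0.079545
Lq = P₀·a^c·ρ / (c!·(1−ρ)²) = 0.079545·10.85462·0.7380/(6·0.06862)
= 1.54778

Final: 1.54778


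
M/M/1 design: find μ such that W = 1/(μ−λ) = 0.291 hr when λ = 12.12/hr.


W = 1/(μ−λ) ⇒ μ − λ = 1/W = 1/0.291 = 3.4364
μ = λ + 1/W = 12.12 + 3.4364 = 15.5564 per hr

Final: 15.5564 /hr


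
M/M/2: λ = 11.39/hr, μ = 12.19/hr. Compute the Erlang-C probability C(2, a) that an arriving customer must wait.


a = λ/μ = 0.9344; ρ = a/2 = 0.4672
P₀ = 0.363153 (from M/M/c formula)
C(c,a) = [a^c/(c!(1−ρ))]·P₀ = [0.87305/(2·0.5328)]·0.363153
= 0.81928·0.363153 = 0.297526

Final: 0.297526


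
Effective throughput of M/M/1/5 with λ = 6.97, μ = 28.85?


ρ = 0.2416; P_K = (1−ρ)ρ^5/(1−ρ^6) = 0.0006243
λ_eff = λ(1 − P_K) = 6.97·(1 − 0.0006243) = 6.97·0.999376 = 6.9656 /hr

Final: 6.9656 /hr


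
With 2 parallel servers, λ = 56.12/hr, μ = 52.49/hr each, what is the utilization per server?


ρ = λ/(cμ) = 56.12/(2·52.49) = 56.12/104.98 = 0.5346

Final: 0.5346


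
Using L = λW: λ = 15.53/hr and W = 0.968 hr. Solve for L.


L = λW = 15.53·0.968 = 15.0330

Final: 15.0330


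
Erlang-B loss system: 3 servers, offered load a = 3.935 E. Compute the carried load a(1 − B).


B(3,3.935) = 0.444770 (Erlang-B)
Carried load = a(1 − B) = 3.935·(1 − 0.444770) = 3.935·0.555230 = 2.1848 E

Final: 2.1848 Erlangs


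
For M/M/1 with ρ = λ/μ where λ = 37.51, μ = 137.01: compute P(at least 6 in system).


ρ = 37.51/137.01 = 0.2738
P(N ≥ n) = ρ^n = 0.2738^6 = 0.0004211

Final: 0.0004211


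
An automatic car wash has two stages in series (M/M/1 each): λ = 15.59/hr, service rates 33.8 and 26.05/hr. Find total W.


Each node sees arrival rate λ = 15.59/hr (tandem ⇒ throughput preserved).
W₁ = 1/(μ₁−λ) = 1/(33.8−15.59) = 0.05491 hr
W₂ = 1/(μ₂−λ) = 1/(26.05−15.59) = 0.09560 hr
W_total = W₁ + W₂ = 0.05491 + 0.09560 = 0.15052 hr

Final: 0.15052 hr


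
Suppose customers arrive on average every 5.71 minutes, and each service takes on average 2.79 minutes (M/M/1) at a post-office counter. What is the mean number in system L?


λ = 60/5.71 = 10.5079 /hr
μ = 60/2.79 = 21.5054 /hr
ρ = λ/μ = 10.5079/21.5054 = 0.4886
L = ρ/(1−ρ) = 0.4886/0.5114 = 0.9555

Final: 0.9555


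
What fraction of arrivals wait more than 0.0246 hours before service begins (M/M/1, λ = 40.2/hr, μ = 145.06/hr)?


ρ = 40.2/145.06 = 0.2771
P(Wq > t) = ρ·e^{−(μ−λ)t} = 0.2771·e^{−2.5796}
= 0.2771·0.075808 = 0.021008

Final: 0.021008


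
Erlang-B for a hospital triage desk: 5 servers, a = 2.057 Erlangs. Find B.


B(c,a) = (a^c/c!) / Σ_{k=0}^{c} a^k/k!
a^5/5! = 0.306895
Σ terms (k=0..5): 1.00000 + 2.05700 + 2.11562 + 1.45061 + 0.74598 + 0.30690 = 7.676111
B = 0.306895/7.676111 = 0.039981

Final: 0.039981


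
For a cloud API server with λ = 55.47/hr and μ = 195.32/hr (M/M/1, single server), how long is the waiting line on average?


ρ = 55.47/195.32 = 0.2840
Lq = ρ²/(1−ρ) = 0.08065/0.7160 = 0.1126

Final: 0.1126


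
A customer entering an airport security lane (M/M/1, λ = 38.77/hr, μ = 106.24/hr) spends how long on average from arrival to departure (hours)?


W = 1/(μ−λ) = 1/(106.24 − 38.77) = 1/67.47 = 0.01482 hr

Final: 0.01482 hr


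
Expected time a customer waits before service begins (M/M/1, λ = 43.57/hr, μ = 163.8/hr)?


ρ = 43.57/163.8 = 0.2660
Wq = ρ/(μ−λ) = 0.2660/(163.8 − 43.57) = 0.2660/120.23 = 0.002212 hr

Final: 0.002212 hr


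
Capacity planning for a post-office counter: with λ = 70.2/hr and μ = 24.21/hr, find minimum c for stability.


Stability requires cμ > λ ⇔ c > λ/μ.
λ/μ = 70.2/24.21 = 2.8996
Minimum integer c = ⌊2.8996⌋ + 1 = 3
Check: 3·24.21 = 72.63 > 70.2, while 2·24.21 = 48.42 ≤ 70.2

Final: 3 servers


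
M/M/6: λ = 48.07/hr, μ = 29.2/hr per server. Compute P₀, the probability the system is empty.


a = λ/μ = 48.07/29.2 = 1.6462; ρ = a/c = 0.2744
Σ_{k=0}^{5} a^k/k! (terms k=0..5) = 1.00000 + 1.64623 + 1.35504 + 0.74357 + 0.30602 + 0.10076 = 5.15163
Tail: a^6/(6!(1−ρ)) = 19.90433/(720·0.7256) = 0.03810
P₀ = 1/(5.15163 + 0.03810) = 1/5.18972 = 0.192689

Final: 0.192689


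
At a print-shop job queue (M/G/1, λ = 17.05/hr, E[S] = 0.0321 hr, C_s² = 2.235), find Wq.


ρ = λ·E[S] = 17.05·0.0321 = 0.5473
E[S²] = E[S]²(1+C_s²) = 0.0321²·(1+2.235) = 0.003333
Wq = λ·E[S²]/(2(1−ρ)) = 17.05·0.003333/(2·0.4527) = 0.06277 hr

Final: 0.06277 hr


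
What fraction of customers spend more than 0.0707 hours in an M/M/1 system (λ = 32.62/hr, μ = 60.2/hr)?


W ~ Exponential(μ−λ) for M/M/1.
μ − λ = 60.2 − 32.62 = 27.5800
P(W > t) = e^{−(μ−λ)t} = e^{−1.9499} = 0.142287

Final: 0.142287


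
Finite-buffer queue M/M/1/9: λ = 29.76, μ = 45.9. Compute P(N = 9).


ρ = λ/μ = 29.76/45.9 = 0.6484
P_K = (1−ρ)ρ^K/(1−ρ^(K+1)) = (0.3516·0.020248)/(1 − 0.013128)
= 0.007120/0.986872 = 0.007215

Final: 0.007215


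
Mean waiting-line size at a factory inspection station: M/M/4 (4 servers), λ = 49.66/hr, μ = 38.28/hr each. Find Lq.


a = λ/μ = 1.2973; ρ = a/4 = 0.3243
P₀ = 0.271940
Lq = P₀·a^c·ρ / (c!·(1−ρ)²) = 0.271940·2.83230·0.3243/(24·0.45654)
= 0.02280

Final: 0.02280


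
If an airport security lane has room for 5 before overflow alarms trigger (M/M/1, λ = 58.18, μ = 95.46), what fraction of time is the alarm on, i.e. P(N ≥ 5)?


ρ = 58.18/95.46 = 0.6095
P(N ≥ n) = ρ^n = 0.6095^5 = 0.084093

Final: 0.084093


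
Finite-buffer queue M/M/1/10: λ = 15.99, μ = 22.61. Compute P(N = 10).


ρ = λ/μ = 15.99/22.61 = 0.7072
P_K = (1−ρ)ρ^K/(1−ρ^(K+1)) = (0.2928·0.031295)/(1 − 0.022132)
= 0.009163/0.977868 = 0.009370

Final: 0.009370


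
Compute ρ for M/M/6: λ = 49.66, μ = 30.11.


ρ = λ/(cμ) = 49.66/(6·30.11) = 49.66/180.66 = 0.2749

Final: 0.2749


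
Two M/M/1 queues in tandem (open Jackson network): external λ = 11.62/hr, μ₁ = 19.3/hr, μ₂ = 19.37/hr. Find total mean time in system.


Each node sees arrival rate λ = 11.62/hr (tandem ⇒ throughput preserved).
W₁ = 1/(μ₁−λ) = 1/(19.3−11.62) = 0.13021 hr
W₂ = 1/(μ₂−λ) = 1/(19.37−11.62) = 0.12903 hr
W_total = W₁ + W₂ = 0.13021 + 0.12903 = 0.25924 hr

Final: 0.25924 hr


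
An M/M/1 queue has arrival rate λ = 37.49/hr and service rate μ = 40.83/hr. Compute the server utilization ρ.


ρ = λ/μ = 37.49/40.83 = 0.9182

Final: 0.9182


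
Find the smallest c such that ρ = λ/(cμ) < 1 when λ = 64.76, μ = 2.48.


Stability requires cμ > λ ⇔ c > λ/μ.
λ/μ = 64.76/2.48 = 26.1129
Minimum integer c = ⌊26.1129⌋ + 1 = 27
Check: 27·2.48 = 66.96 > 64.76, while 26·2.48 = 64.48 ≤ 64.76

Final: 27 servers


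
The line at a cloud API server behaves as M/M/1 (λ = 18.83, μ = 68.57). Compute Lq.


ρ = 18.83/68.57 = 0.2746
Lq = ρ²/(1−ρ) = 0.07541/0.7254 = 0.1040

Final: 0.1040


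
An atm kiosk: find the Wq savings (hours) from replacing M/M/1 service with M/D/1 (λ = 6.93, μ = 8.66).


ρ = 6.93/8.66 = 0.8002
Wq(M/M/1) = ρ/(μ−λ) = 0.8002/1.73 = 0.46256 hr
Wq(M/D/1) = ρ/(2(μ−λ)) = 0.23128 hr
Savings = 0.46256 − 0.23128 = 0.23128 hr

Final: 0.23128 hr
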